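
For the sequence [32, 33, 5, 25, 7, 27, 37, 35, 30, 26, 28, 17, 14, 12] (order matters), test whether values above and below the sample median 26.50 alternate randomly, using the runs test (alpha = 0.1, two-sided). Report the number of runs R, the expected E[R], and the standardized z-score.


Step 1: Compute median = 26.50; label A = above, B = below.
Labels in order: AABBBAAAABABBB  (n_A = 7, n_B = 7)
Step 2: Count runs R = 6.
Step 3: Under H0 (random ordering), E[R] = 2*n_A*n_B/(n_A+n_B) + 1 = 2*7*7/14 + 1 = 8.0000.
        Var[R] = 2*n_A*n_B*(2*n_A*n_B - n_A - n_B) / ((n_A+n_B)^2 * (n_A+n_B-1)) = 8232/2548 = 3.2308.
        SD[R] = 1.7974.
Step 4: Continuity-corrected z = (R + 0.5 - E[R]) / SD[R] = (6 + 0.5 - 8.0000) / 1.7974 = -0.8345.
Step 5: Two-sided p-value via normal approximation = 2*(1 - Phi(|z|)) = 0.403986.
Step 6: alpha = 0.1. fail to reject H0.

R = 6, z = -0.8345, p = 0.403986, fail to reject H0.


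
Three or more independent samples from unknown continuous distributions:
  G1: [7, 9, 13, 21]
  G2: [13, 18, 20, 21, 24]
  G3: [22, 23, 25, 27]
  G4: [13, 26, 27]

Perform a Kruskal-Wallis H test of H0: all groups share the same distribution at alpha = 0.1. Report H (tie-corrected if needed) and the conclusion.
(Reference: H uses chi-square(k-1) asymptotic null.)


Step 1: Combine all N = 16 observations and assign midranks.
sorted (value, group, rank): (7,G1,1), (9,G1,2), (13,G1,4), (13,G2,4), (13,G4,4), (18,G2,6), (20,G2,7), (21,G1,8.5), (21,G2,8.5), (22,G3,10), (23,G3,11), (24,G2,12), (25,G3,13), (26,G4,14), (27,G3,15.5), (27,G4,15.5)
Step 2: Sum ranks within each group.
R_1 = 15.5 (n_1 = 4)
R_2 = 37.5 (n_2 = 5)
R_3 = 49.5 (n_3 = 4)
R_4 = 33.5 (n_4 = 3)
Step 3: H = 12/(N(N+1)) * sum(R_i^2/n_i) - 3(N+1)
     = 12/(16*17) * (15.5^2/4 + 37.5^2/5 + 49.5^2/4 + 33.5^2/3) - 3*17
     = 0.044118 * 1327.96 - 51
     = 7.586397.
Step 4: Ties present; correction factor C = 1 - 36/(16^3 - 16) = 0.991176. Corrected H = 7.586397 / 0.991176 = 7.653932.
Step 5: Under H0, H ~ chi^2(3); p-value = 0.053732.
Step 6: alpha = 0.1. reject H0.

H = 7.6539, df = 3, p = 0.053732, reject H0.


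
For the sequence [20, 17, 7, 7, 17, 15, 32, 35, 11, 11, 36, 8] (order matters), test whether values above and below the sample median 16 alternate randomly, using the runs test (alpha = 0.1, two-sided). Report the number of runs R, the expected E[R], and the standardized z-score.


Step 1: Compute median = 16; label A = above, B = below.
Labels in order: AABBABAABBAB  (n_A = 6, n_B = 6)
Step 2: Count runs R = 8.
Step 3: Under H0 (random ordering), E[R] = 2*n_A*n_B/(n_A+n_B) + 1 = 2*6*6/12 + 1 = 7.0000.
        Var[R] = 2*n_A*n_B*(2*n_A*n_B - n_A - n_B) / ((n_A+n_B)^2 * (n_A+n_B-1)) = 4320/1584 = 2.7273.
        SD[R] = 1.6514.
Step 4: Continuity-corrected z = (R - 0.5 - E[R]) / SD[R] = (8 - 0.5 - 7.0000) / 1.6514 = 0.3028.
Step 5: Two-sided p-value via normal approximation = 2*(1 - Phi(|z|)) = 0.762069.
Step 6: alpha = 0.1. fail to reject H0.

R = 8, z = 0.3028, p = 0.762069, fail to reject H0.


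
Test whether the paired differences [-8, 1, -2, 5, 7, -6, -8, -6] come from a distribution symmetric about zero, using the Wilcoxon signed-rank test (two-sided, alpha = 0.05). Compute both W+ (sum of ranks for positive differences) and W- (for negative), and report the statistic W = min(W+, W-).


Step 1: Drop any zero differences (none here) and take |d_i|.
|d| = [8, 1, 2, 5, 7, 6, 8, 6]
Step 2: Midrank |d_i| (ties get averaged ranks).
ranks: |8|->7.5, |1|->1, |2|->2, |5|->3, |7|->6, |6|->4.5, |8|->7.5, |6|->4.5
Step 3: Attach original signs; sum ranks with positive sign and with negative sign.
W+ = 1 + 3 + 6 = 10
W- = 7.5 + 2 + 4.5 + 7.5 + 4.5 = 26
(Check: W+ + W- = 36 should equal n(n+1)/2 = 36.)
Step 4: Test statistic W = min(W+, W-) = 10.
Step 5: Ties in |d|, so use the tie-corrected normal approximation.
        E[W] = n(n+1)/4 = 8*9/4 = 18.
        Tie groups: |d|=6 (t=2), |d|=8 (t=2); sum(t^3 - t) = 12.
        Var[W] = n(n+1)(2n+1)/24 - sum(t^3-t)/48 = 1224/24 - 12/48 = 50.75.
        z = (W - E[W]) / sqrt(Var[W]) = (10 - 18) / 7.1239 = -1.1230.
        Two-sided p = 2*Phi(z) = 0.261446.
Step 6: alpha = 0.05. fail to reject H0.

W+ = 10, W- = 26, W = min = 10, p = 0.261446, fail to reject H0.


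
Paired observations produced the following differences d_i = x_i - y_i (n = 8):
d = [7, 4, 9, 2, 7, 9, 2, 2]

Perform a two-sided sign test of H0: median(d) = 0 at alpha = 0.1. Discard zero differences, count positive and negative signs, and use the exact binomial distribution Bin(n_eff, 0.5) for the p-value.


Step 1: Discard zero differences. Original n = 8; n_eff = number of nonzero differences = 8.
Nonzero differences (with sign): +7, +4, +9, +2, +7, +9, +2, +2
Step 2: Count signs: positive = 8, negative = 0.
Step 3: Under H0: P(positive) = 0.5, so the number of positives S ~ Bin(8, 0.5).
Step 4: Two-sided exact p-value = sum of Bin(8,0.5) probabilities at or below the observed probability = 0.007812.
Step 5: alpha = 0.1. reject H0.

n_eff = 8, pos = 8, neg = 0, p = 0.007812, reject H0.


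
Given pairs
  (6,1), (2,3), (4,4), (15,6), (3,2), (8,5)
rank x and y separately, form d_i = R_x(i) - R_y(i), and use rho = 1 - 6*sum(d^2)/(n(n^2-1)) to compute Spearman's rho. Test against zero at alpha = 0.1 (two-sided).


Step 1: Rank x and y separately (midranks; no ties here).
rank(x): 6->4, 2->1, 4->3, 15->6, 3->2, 8->5
rank(y): 1->1, 3->3, 4->4, 6->6, 2->2, 5->5
Step 2: d_i = R_x(i) - R_y(i); compute d_i^2.
  (4-1)^2=9, (1-3)^2=4, (3-4)^2=1, (6-6)^2=0, (2-2)^2=0, (5-5)^2=0
sum(d^2) = 14.
Step 3: rho = 1 - 6*14 / (6*(6^2 - 1)) = 1 - 84/210 = 0.600000.
Step 4: Under H0, t = rho * sqrt((n-2)/(1-rho^2)) = 1.5000 ~ t(4).
Step 5: Two-sided p-value from the t-distribution with 4 df = 0.208000.
Step 6: alpha = 0.1. fail to reject H0.

rho = 0.6000, p = 0.208000, fail to reject H0 at alpha = 0.1.


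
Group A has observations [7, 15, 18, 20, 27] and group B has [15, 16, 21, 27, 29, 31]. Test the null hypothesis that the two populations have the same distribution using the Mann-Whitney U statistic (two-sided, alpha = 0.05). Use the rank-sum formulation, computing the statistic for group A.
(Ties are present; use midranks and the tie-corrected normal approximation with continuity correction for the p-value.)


Step 1: Combine and sort all 11 observations; assign midranks.
sorted (value, group): (7,X), (15,X), (15,Y), (16,Y), (18,X), (20,X), (21,Y), (27,X), (27,Y), (29,Y), (31,Y)
ranks: 7->1, 15->2.5, 15->2.5, 16->4, 18->5, 20->6, 21->7, 27->8.5, 27->8.5, 29->10, 31->11
Step 2: Rank sum for X: R1 = 1 + 2.5 + 5 + 6 + 8.5 = 23.
Step 3: U_X = R1 - n1(n1+1)/2 = 23 - 5*6/2 = 23 - 15 = 8.
       U_Y = n1*n2 - U_X = 30 - 8 = 22.
Step 4: Ties are present, so use the tie-corrected normal approximation (with continuity correction) for the p-value.
Step 5: p-value = 0.233197; compare to alpha = 0.05. fail to reject H0.

U_X = 8, p = 0.233197, fail to reject H0 at alpha = 0.05.


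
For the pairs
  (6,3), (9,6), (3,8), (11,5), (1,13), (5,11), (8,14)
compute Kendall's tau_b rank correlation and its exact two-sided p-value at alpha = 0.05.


Step 1: Enumerate the 21 unordered pairs (i,j) with i<j and classify each by sign(x_j-x_i) * sign(y_j-y_i).
  (1,2):dx=+3,dy=+3->C; (1,3):dx=-3,dy=+5->D; (1,4):dx=+5,dy=+2->C; (1,5):dx=-5,dy=+10->D
  (1,6):dx=-1,dy=+8->D; (1,7):dx=+2,dy=+11->C; (2,3):dx=-6,dy=+2->D; (2,4):dx=+2,dy=-1->D
  (2,5):dx=-8,dy=+7->D; (2,6):dx=-4,dy=+5->D; (2,7):dx=-1,dy=+8->D; (3,4):dx=+8,dy=-3->D
  (3,5):dx=-2,dy=+5->D; (3,6):dx=+2,dy=+3->C; (3,7):dx=+5,dy=+6->C; (4,5):dx=-10,dy=+8->D
  (4,6):dx=-6,dy=+6->D; (4,7):dx=-3,dy=+9->D; (5,6):dx=+4,dy=-2->D; (5,7):dx=+7,dy=+1->C
  (6,7):dx=+3,dy=+3->C
Step 2: C = 7, D = 14, total pairs = 21.
Step 3: tau = (C - D)/(n(n-1)/2) = (7 - 14)/21 = -0.333333.
Step 4: Exact two-sided p-value (enumerate n! = 5040 permutations of y under H0): p = 0.381349.
Step 5: alpha = 0.05. fail to reject H0.

tau_b = -0.3333 (C=7, D=14), p = 0.381349, fail to reject H0.


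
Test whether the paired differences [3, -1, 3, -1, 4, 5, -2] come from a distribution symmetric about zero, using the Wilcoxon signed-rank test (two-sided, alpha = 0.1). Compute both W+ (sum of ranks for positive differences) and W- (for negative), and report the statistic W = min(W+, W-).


Step 1: Drop any zero differences (none here) and take |d_i|.
|d| = [3, 1, 3, 1, 4, 5, 2]
Step 2: Midrank |d_i| (ties get averaged ranks).
ranks: |3|->4.5, |1|->1.5, |3|->4.5, |1|->1.5, |4|->6, |5|->7, |2|->3
Step 3: Attach original signs; sum ranks with positive sign and with negative sign.
W+ = 4.5 + 4.5 + 6 + 7 = 22
W- = 1.5 + 1.5 + 3 = 6
(Check: W+ + W- = 28 should equal n(n+1)/2 = 28.)
Step 4: Test statistic W = min(W+, W-) = 6.
Step 5: Ties in |d|, so use the tie-corrected normal approximation.
        E[W] = n(n+1)/4 = 7*8/4 = 14.
        Tie groups: |d|=1 (t=2), |d|=3 (t=2); sum(t^3 - t) = 12.
        Var[W] = n(n+1)(2n+1)/24 - sum(t^3-t)/48 = 840/24 - 12/48 = 34.75.
        z = (W - E[W]) / sqrt(Var[W]) = (6 - 14) / 5.8949 = -1.3571.
        Two-sided p = 2*Phi(z) = 0.174749.
Step 6: alpha = 0.1. fail to reject H0.

W+ = 22, W- = 6, W = min = 6, p = 0.174749, fail to reject H0.


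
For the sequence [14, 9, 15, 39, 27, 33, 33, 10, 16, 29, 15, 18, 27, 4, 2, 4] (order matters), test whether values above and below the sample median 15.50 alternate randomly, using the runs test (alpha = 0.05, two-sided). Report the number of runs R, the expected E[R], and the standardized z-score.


Step 1: Compute median = 15.50; label A = above, B = below.
Labels in order: BBBAAAABAABAABBB  (n_A = 8, n_B = 8)
Step 2: Count runs R = 7.
Step 3: Under H0 (random ordering), E[R] = 2*n_A*n_B/(n_A+n_B) + 1 = 2*8*8/16 + 1 = 9.0000.
        Var[R] = 2*n_A*n_B*(2*n_A*n_B - n_A - n_B) / ((n_A+n_B)^2 * (n_A+n_B-1)) = 14336/3840 = 3.7333.
        SD[R] = 1.9322.
Step 4: Continuity-corrected z = (R + 0.5 - E[R]) / SD[R] = (7 + 0.5 - 9.0000) / 1.9322 = -0.7763.
Step 5: Two-sided p-value via normal approximation = 2*(1 - Phi(|z|)) = 0.437558.
Step 6: alpha = 0.05. fail to reject H0.

R = 7, z = -0.7763, p = 0.437558, fail to reject H0.


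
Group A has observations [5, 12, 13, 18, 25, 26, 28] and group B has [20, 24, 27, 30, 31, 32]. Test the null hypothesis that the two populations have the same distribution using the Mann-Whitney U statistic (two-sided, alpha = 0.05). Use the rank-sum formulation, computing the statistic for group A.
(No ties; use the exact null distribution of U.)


Step 1: Combine and sort all 13 observations; assign midranks.
sorted (value, group): (5,X), (12,X), (13,X), (18,X), (20,Y), (24,Y), (25,X), (26,X), (27,Y), (28,X), (30,Y), (31,Y), (32,Y)
ranks: 5->1, 12->2, 13->3, 18->4, 20->5, 24->6, 25->7, 26->8, 27->9, 28->10, 30->11, 31->12, 32->13
Step 2: Rank sum for X: R1 = 1 + 2 + 3 + 4 + 7 + 8 + 10 = 35.
Step 3: U_X = R1 - n1(n1+1)/2 = 35 - 7*8/2 = 35 - 28 = 7.
       U_Y = n1*n2 - U_X = 42 - 7 = 35.
Step 4: No ties, so the exact null distribution of U (based on enumerating the C(13,7) = 1716 equally likely rank assignments) gives the two-sided p-value.
Step 5: p-value = 0.051282; compare to alpha = 0.05. fail to reject H0.

U_X = 7, p = 0.051282, fail to reject H0 at alpha = 0.05.


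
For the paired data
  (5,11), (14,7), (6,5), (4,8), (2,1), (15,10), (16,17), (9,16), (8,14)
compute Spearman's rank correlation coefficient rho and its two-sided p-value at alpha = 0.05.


Step 1: Rank x and y separately (midranks; no ties here).
rank(x): 5->3, 14->7, 6->4, 4->2, 2->1, 15->8, 16->9, 9->6, 8->5
rank(y): 11->6, 7->3, 5->2, 8->4, 1->1, 10->5, 17->9, 16->8, 14->7
Step 2: d_i = R_x(i) - R_y(i); compute d_i^2.
  (3-6)^2=9, (7-3)^2=16, (4-2)^2=4, (2-4)^2=4, (1-1)^2=0, (8-5)^2=9, (9-9)^2=0, (6-8)^2=4, (5-7)^2=4
sum(d^2) = 50.
Step 3: rho = 1 - 6*50 / (9*(9^2 - 1)) = 1 - 300/720 = 0.583333.
Step 4: Under H0, t = rho * sqrt((n-2)/(1-rho^2)) = 1.9001 ~ t(7).
Step 5: Two-sided p-value from the t-distribution with 7 df = 0.099186.
Step 6: alpha = 0.05. fail to reject H0.

rho = 0.5833, p = 0.099186, fail to reject H0 at alpha = 0.05.


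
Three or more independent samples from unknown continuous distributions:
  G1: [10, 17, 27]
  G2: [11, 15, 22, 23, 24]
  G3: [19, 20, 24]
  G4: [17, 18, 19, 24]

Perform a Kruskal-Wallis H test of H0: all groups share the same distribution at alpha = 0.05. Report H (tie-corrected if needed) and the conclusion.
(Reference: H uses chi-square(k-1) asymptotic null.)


Step 1: Combine all N = 15 observations and assign midranks.
sorted (value, group, rank): (10,G1,1), (11,G2,2), (15,G2,3), (17,G1,4.5), (17,G4,4.5), (18,G4,6), (19,G3,7.5), (19,G4,7.5), (20,G3,9), (22,G2,10), (23,G2,11), (24,G2,13), (24,G3,13), (24,G4,13), (27,G1,15)
Step 2: Sum ranks within each group.
R_1 = 20.5 (n_1 = 3)
R_2 = 39 (n_2 = 5)
R_3 = 29.5 (n_3 = 3)
R_4 = 31 (n_4 = 4)
Step 3: H = 12/(N(N+1)) * sum(R_i^2/n_i) - 3(N+1)
     = 12/(15*16) * (20.5^2/3 + 39^2/5 + 29.5^2/3 + 31^2/4) - 3*16
     = 0.050000 * 974.617 - 48
     = 0.730833.
Step 4: Ties present; correction factor C = 1 - 36/(15^3 - 15) = 0.989286. Corrected H = 0.730833 / 0.989286 = 0.738748.
Step 5: Under H0, H ~ chi^2(3); p-value = 0.864054.
Step 6: alpha = 0.05. fail to reject H0.

H = 0.7387, df = 3, p = 0.864054, fail to reject H0.


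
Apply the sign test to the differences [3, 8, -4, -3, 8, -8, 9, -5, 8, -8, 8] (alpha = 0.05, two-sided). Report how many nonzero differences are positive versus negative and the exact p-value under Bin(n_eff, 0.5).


Step 1: Discard zero differences. Original n = 11; n_eff = number of nonzero differences = 11.
Nonzero differences (with sign): +3, +8, -4, -3, +8, -8, +9, -5, +8, -8, +8
Step 2: Count signs: positive = 6, negative = 5.
Step 3: Under H0: P(positive) = 0.5, so the number of positives S ~ Bin(11, 0.5).
Step 4: Two-sided exact p-value = sum of Bin(11,0.5) probabilities at or below the observed probability = 1.000000.
Step 5: alpha = 0.05. fail to reject H0.

n_eff = 11, pos = 6, neg = 5, p = 1.000000, fail to reject H0.


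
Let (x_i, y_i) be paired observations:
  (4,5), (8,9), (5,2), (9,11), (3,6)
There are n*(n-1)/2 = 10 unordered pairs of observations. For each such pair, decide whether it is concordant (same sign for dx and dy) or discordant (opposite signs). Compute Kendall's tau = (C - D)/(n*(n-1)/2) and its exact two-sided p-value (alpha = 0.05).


Step 1: Enumerate the 10 unordered pairs (i,j) with i<j and classify each by sign(x_j-x_i) * sign(y_j-y_i).
  (1,2):dx=+4,dy=+4->C; (1,3):dx=+1,dy=-3->D; (1,4):dx=+5,dy=+6->C; (1,5):dx=-1,dy=+1->D
  (2,3):dx=-3,dy=-7->C; (2,4):dx=+1,dy=+2->C; (2,5):dx=-5,dy=-3->C; (3,4):dx=+4,dy=+9->C
  (3,5):dx=-2,dy=+4->D; (4,5):dx=-6,dy=-5->C
Step 2: C = 7, D = 3, total pairs = 10.
Step 3: tau = (C - D)/(n(n-1)/2) = (7 - 3)/10 = 0.400000.
Step 4: Exact two-sided p-value (enumerate n! = 120 permutations of y under H0): p = 0.483333.
Step 5: alpha = 0.05. fail to reject H0.

tau_b = 0.4000 (C=7, D=3), p = 0.483333, fail to reject H0.


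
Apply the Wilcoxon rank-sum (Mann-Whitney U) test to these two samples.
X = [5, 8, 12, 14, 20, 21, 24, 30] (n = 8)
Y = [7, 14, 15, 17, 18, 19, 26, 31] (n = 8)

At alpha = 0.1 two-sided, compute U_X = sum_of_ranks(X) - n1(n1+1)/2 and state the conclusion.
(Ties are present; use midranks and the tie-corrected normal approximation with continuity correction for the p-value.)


Step 1: Combine and sort all 16 observations; assign midranks.
sorted (value, group): (5,X), (7,Y), (8,X), (12,X), (14,X), (14,Y), (15,Y), (17,Y), (18,Y), (19,Y), (20,X), (21,X), (24,X), (26,Y), (30,X), (31,Y)
ranks: 5->1, 7->2, 8->3, 12->4, 14->5.5, 14->5.5, 15->7, 17->8, 18->9, 19->10, 20->11, 21->12, 24->13, 26->14, 30->15, 31->16
Step 2: Rank sum for X: R1 = 1 + 3 + 4 + 5.5 + 11 + 12 + 13 + 15 = 64.5.
Step 3: U_X = R1 - n1(n1+1)/2 = 64.5 - 8*9/2 = 64.5 - 36 = 28.5.
       U_Y = n1*n2 - U_X = 64 - 28.5 = 35.5.
Step 4: Ties are present, so use the tie-corrected normal approximation (with continuity correction) for the p-value.
Step 5: p-value = 0.752538; compare to alpha = 0.1. fail to reject H0.

U_X = 28.5, p = 0.752538, fail to reject H0 at alpha = 0.1.


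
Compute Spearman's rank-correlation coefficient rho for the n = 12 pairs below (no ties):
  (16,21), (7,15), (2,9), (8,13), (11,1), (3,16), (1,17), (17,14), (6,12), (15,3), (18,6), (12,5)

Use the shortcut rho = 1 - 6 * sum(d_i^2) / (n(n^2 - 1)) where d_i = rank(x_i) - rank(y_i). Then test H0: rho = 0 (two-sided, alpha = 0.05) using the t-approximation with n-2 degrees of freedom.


Step 1: Rank x and y separately (midranks; no ties here).
rank(x): 16->10, 7->5, 2->2, 8->6, 11->7, 3->3, 1->1, 17->11, 6->4, 15->9, 18->12, 12->8
rank(y): 21->12, 15->9, 9->5, 13->7, 1->1, 16->10, 17->11, 14->8, 12->6, 3->2, 6->4, 5->3
Step 2: d_i = R_x(i) - R_y(i); compute d_i^2.
  (10-12)^2=4, (5-9)^2=16, (2-5)^2=9, (6-7)^2=1, (7-1)^2=36, (3-10)^2=49, (1-11)^2=100, (11-8)^2=9, (4-6)^2=4, (9-2)^2=49, (12-4)^2=64, (8-3)^2=25
sum(d^2) = 366.
Step 3: rho = 1 - 6*366 / (12*(12^2 - 1)) = 1 - 2196/1716 = -0.279720.
Step 4: Under H0, t = rho * sqrt((n-2)/(1-rho^2)) = -0.9213 ~ t(10).
Step 5: Two-sided p-value from the t-distribution with 10 df = 0.378569.
Step 6: alpha = 0.05. fail to reject H0.

rho = -0.2797, p = 0.378569, fail to reject H0 at alpha = 0.05.


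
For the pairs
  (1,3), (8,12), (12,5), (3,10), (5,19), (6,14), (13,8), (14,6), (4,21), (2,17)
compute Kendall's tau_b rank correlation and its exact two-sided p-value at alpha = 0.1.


Step 1: Enumerate the 45 unordered pairs (i,j) with i<j and classify each by sign(x_j-x_i) * sign(y_j-y_i).
  (1,2):dx=+7,dy=+9->C; (1,3):dx=+11,dy=+2->C; (1,4):dx=+2,dy=+7->C; (1,5):dx=+4,dy=+16->C
  (1,6):dx=+5,dy=+11->C; (1,7):dx=+12,dy=+5->C; (1,8):dx=+13,dy=+3->C; (1,9):dx=+3,dy=+18->C
  (1,10):dx=+1,dy=+14->C; (2,3):dx=+4,dy=-7->D; (2,4):dx=-5,dy=-2->C; (2,5):dx=-3,dy=+7->D
  (2,6):dx=-2,dy=+2->D; (2,7):dx=+5,dy=-4->D; (2,8):dx=+6,dy=-6->D; (2,9):dx=-4,dy=+9->D
  (2,10):dx=-6,dy=+5->D; (3,4):dx=-9,dy=+5->D; (3,5):dx=-7,dy=+14->D; (3,6):dx=-6,dy=+9->D
  (3,7):dx=+1,dy=+3->C; (3,8):dx=+2,dy=+1->C; (3,9):dx=-8,dy=+16->D; (3,10):dx=-10,dy=+12->D
  (4,5):dx=+2,dy=+9->C; (4,6):dx=+3,dy=+4->C; (4,7):dx=+10,dy=-2->D; (4,8):dx=+11,dy=-4->D
  (4,9):dx=+1,dy=+11->C; (4,10):dx=-1,dy=+7->D; (5,6):dx=+1,dy=-5->D; (5,7):dx=+8,dy=-11->D
  (5,8):dx=+9,dy=-13->D; (5,9):dx=-1,dy=+2->D; (5,10):dx=-3,dy=-2->C; (6,7):dx=+7,dy=-6->D
  (6,8):dx=+8,dy=-8->D; (6,9):dx=-2,dy=+7->D; (6,10):dx=-4,dy=+3->D; (7,8):dx=+1,dy=-2->D
  (7,9):dx=-9,dy=+13->D; (7,10):dx=-11,dy=+9->D; (8,9):dx=-10,dy=+15->D; (8,10):dx=-12,dy=+11->D
  (9,10):dx=-2,dy=-4->C
Step 2: C = 17, D = 28, total pairs = 45.
Step 3: tau = (C - D)/(n(n-1)/2) = (17 - 28)/45 = -0.244444.
Step 4: Exact two-sided p-value (enumerate n! = 3628800 permutations of y under H0): p = 0.380720.
Step 5: alpha = 0.1. fail to reject H0.

tau_b = -0.2444 (C=17, D=28), p = 0.380720, fail to reject H0.


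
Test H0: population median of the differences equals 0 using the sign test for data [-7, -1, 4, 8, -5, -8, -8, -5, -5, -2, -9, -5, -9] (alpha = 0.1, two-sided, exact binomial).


Step 1: Discard zero differences. Original n = 13; n_eff = number of nonzero differences = 13.
Nonzero differences (with sign): -7, -1, +4, +8, -5, -8, -8, -5, -5, -2, -9, -5, -9
Step 2: Count signs: positive = 2, negative = 11.
Step 3: Under H0: P(positive) = 0.5, so the number of positives S ~ Bin(13, 0.5).
Step 4: Two-sided exact p-value = sum of Bin(13,0.5) probabilities at or below the observed probability = 0.022461.
Step 5: alpha = 0.1. reject H0.

n_eff = 13, pos = 2, neg = 11, p = 0.022461, reject H0.


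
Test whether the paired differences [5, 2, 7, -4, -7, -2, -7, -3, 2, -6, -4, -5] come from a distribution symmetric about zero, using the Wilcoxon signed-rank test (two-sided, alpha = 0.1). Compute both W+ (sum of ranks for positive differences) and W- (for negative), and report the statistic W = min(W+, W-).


Step 1: Drop any zero differences (none here) and take |d_i|.
|d| = [5, 2, 7, 4, 7, 2, 7, 3, 2, 6, 4, 5]
Step 2: Midrank |d_i| (ties get averaged ranks).
ranks: |5|->7.5, |2|->2, |7|->11, |4|->5.5, |7|->11, |2|->2, |7|->11, |3|->4, |2|->2, |6|->9, |4|->5.5, |5|->7.5
Step 3: Attach original signs; sum ranks with positive sign and with negative sign.
W+ = 7.5 + 2 + 11 + 2 = 22.5
W- = 5.5 + 11 + 2 + 11 + 4 + 9 + 5.5 + 7.5 = 55.5
(Check: W+ + W- = 78 should equal n(n+1)/2 = 78.)
Step 4: Test statistic W = min(W+, W-) = 22.5.
Step 5: Ties in |d|, so use the tie-corrected normal approximation.
        E[W] = n(n+1)/4 = 12*13/4 = 39.
        Tie groups: |d|=2 (t=3), |d|=4 (t=2), |d|=5 (t=2), |d|=7 (t=3); sum(t^3 - t) = 60.
        Var[W] = n(n+1)(2n+1)/24 - sum(t^3-t)/48 = 3900/24 - 60/48 = 161.25.
        z = (W - E[W]) / sqrt(Var[W]) = (22.5 - 39) / 12.6984 = -1.2994.
        Two-sided p = 2*Phi(z) = 0.193816.
Step 6: alpha = 0.1. fail to reject H0.

W+ = 22.5, W- = 55.5, W = min = 22.5, p = 0.193816, fail to reject H0.


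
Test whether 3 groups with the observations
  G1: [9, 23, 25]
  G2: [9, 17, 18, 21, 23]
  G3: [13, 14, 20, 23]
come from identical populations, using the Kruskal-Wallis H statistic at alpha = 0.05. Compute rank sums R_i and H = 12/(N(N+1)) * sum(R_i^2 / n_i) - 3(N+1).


Step 1: Combine all N = 12 observations and assign midranks.
sorted (value, group, rank): (9,G1,1.5), (9,G2,1.5), (13,G3,3), (14,G3,4), (17,G2,5), (18,G2,6), (20,G3,7), (21,G2,8), (23,G1,10), (23,G2,10), (23,G3,10), (25,G1,12)
Step 2: Sum ranks within each group.
R_1 = 23.5 (n_1 = 3)
R_2 = 30.5 (n_2 = 5)
R_3 = 24 (n_3 = 4)
Step 3: H = 12/(N(N+1)) * sum(R_i^2/n_i) - 3(N+1)
     = 12/(12*13) * (23.5^2/3 + 30.5^2/5 + 24^2/4) - 3*13
     = 0.076923 * 514.133 - 39
     = 0.548718.
Step 4: Ties present; correction factor C = 1 - 30/(12^3 - 12) = 0.982517. Corrected H = 0.548718 / 0.982517 = 0.558482.
Step 5: Under H0, H ~ chi^2(2); p-value = 0.756358.
Step 6: alpha = 0.05. fail to reject H0.

H = 0.5585, df = 2, p = 0.756358, fail to reject H0.


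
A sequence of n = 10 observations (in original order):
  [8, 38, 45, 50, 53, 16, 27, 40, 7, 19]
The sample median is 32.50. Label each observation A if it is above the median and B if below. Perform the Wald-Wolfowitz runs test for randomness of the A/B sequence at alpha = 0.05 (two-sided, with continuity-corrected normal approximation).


Step 1: Compute median = 32.50; label A = above, B = below.
Labels in order: BAAAABBABB  (n_A = 5, n_B = 5)
Step 2: Count runs R = 5.
Step 3: Under H0 (random ordering), E[R] = 2*n_A*n_B/(n_A+n_B) + 1 = 2*5*5/10 + 1 = 6.0000.
        Var[R] = 2*n_A*n_B*(2*n_A*n_B - n_A - n_B) / ((n_A+n_B)^2 * (n_A+n_B-1)) = 2000/900 = 2.2222.
        SD[R] = 1.4907.
Step 4: Continuity-corrected z = (R + 0.5 - E[R]) / SD[R] = (5 + 0.5 - 6.0000) / 1.4907 = -0.3354.
Step 5: Two-sided p-value via normal approximation = 2*(1 - Phi(|z|)) = 0.737316.
Step 6: alpha = 0.05. fail to reject H0.

R = 5, z = -0.3354, p = 0.737316, fail to reject H0.


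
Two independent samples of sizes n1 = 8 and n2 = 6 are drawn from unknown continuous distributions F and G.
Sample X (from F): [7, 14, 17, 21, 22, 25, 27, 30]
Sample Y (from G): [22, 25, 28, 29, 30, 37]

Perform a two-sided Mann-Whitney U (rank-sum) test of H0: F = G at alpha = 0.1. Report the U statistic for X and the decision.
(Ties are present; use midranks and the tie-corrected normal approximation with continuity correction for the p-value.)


Step 1: Combine and sort all 14 observations; assign midranks.
sorted (value, group): (7,X), (14,X), (17,X), (21,X), (22,X), (22,Y), (25,X), (25,Y), (27,X), (28,Y), (29,Y), (30,X), (30,Y), (37,Y)
ranks: 7->1, 14->2, 17->3, 21->4, 22->5.5, 22->5.5, 25->7.5, 25->7.5, 27->9, 28->10, 29->11, 30->12.5, 30->12.5, 37->14
Step 2: Rank sum for X: R1 = 1 + 2 + 3 + 4 + 5.5 + 7.5 + 9 + 12.5 = 44.5.
Step 3: U_X = R1 - n1(n1+1)/2 = 44.5 - 8*9/2 = 44.5 - 36 = 8.5.
       U_Y = n1*n2 - U_X = 48 - 8.5 = 39.5.
Step 4: Ties are present, so use the tie-corrected normal approximation (with continuity correction) for the p-value.
Step 5: p-value = 0.052027; compare to alpha = 0.1. reject H0.

U_X = 8.5, p = 0.052027, reject H0 at alpha = 0.1.


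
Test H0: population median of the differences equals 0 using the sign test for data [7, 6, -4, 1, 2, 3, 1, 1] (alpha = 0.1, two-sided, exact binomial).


Step 1: Discard zero differences. Original n = 8; n_eff = number of nonzero differences = 8.
Nonzero differences (with sign): +7, +6, -4, +1, +2, +3, +1, +1
Step 2: Count signs: positive = 7, negative = 1.
Step 3: Under H0: P(positive) = 0.5, so the number of positives S ~ Bin(8, 0.5).
Step 4: Two-sided exact p-value = sum of Bin(8,0.5) probabilities at or below the observed probability = 0.070312.
Step 5: alpha = 0.1. reject H0.

n_eff = 8, pos = 7, neg = 1, p = 0.070312, reject H0.


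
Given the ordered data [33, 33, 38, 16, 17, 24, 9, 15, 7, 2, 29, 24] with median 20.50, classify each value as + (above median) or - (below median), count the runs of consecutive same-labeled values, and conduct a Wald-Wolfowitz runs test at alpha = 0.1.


Step 1: Compute median = 20.50; label A = above, B = below.
Labels in order: AAABBABBBBAA  (n_A = 6, n_B = 6)
Step 2: Count runs R = 5.
Step 3: Under H0 (random ordering), E[R] = 2*n_A*n_B/(n_A+n_B) + 1 = 2*6*6/12 + 1 = 7.0000.
        Var[R] = 2*n_A*n_B*(2*n_A*n_B - n_A - n_B) / ((n_A+n_B)^2 * (n_A+n_B-1)) = 4320/1584 = 2.7273.
        SD[R] = 1.6514.
Step 4: Continuity-corrected z = (R + 0.5 - E[R]) / SD[R] = (5 + 0.5 - 7.0000) / 1.6514 = -0.9083.
Step 5: Two-sided p-value via normal approximation = 2*(1 - Phi(|z|)) = 0.363722.
Step 6: alpha = 0.1. fail to reject H0.

R = 5, z = -0.9083, p = 0.363722, fail to reject H0.


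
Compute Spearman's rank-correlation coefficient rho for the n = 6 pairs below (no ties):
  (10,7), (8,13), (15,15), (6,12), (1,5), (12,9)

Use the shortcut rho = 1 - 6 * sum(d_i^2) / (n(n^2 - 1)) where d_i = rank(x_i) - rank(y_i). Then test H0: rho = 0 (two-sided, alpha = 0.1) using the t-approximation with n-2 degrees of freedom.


Step 1: Rank x and y separately (midranks; no ties here).
rank(x): 10->4, 8->3, 15->6, 6->2, 1->1, 12->5
rank(y): 7->2, 13->5, 15->6, 12->4, 5->1, 9->3
Step 2: d_i = R_x(i) - R_y(i); compute d_i^2.
  (4-2)^2=4, (3-5)^2=4, (6-6)^2=0, (2-4)^2=4, (1-1)^2=0, (5-3)^2=4
sum(d^2) = 16.
Step 3: rho = 1 - 6*16 / (6*(6^2 - 1)) = 1 - 96/210 = 0.542857.
Step 4: Under H0, t = rho * sqrt((n-2)/(1-rho^2)) = 1.2928 ~ t(4).
Step 5: Two-sided p-value from the t-distribution with 4 df = 0.265703.
Step 6: alpha = 0.1. fail to reject H0.

rho = 0.5429, p = 0.265703, fail to reject H0 at alpha = 0.1.


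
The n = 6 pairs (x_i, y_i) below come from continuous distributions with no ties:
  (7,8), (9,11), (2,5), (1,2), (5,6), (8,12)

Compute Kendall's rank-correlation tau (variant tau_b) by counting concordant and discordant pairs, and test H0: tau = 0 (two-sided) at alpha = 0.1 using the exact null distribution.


Step 1: Enumerate the 15 unordered pairs (i,j) with i<j and classify each by sign(x_j-x_i) * sign(y_j-y_i).
  (1,2):dx=+2,dy=+3->C; (1,3):dx=-5,dy=-3->C; (1,4):dx=-6,dy=-6->C; (1,5):dx=-2,dy=-2->C
  (1,6):dx=+1,dy=+4->C; (2,3):dx=-7,dy=-6->C; (2,4):dx=-8,dy=-9->C; (2,5):dx=-4,dy=-5->C
  (2,6):dx=-1,dy=+1->D; (3,4):dx=-1,dy=-3->C; (3,5):dx=+3,dy=+1->C; (3,6):dx=+6,dy=+7->C
  (4,5):dx=+4,dy=+4->C; (4,6):dx=+7,dy=+10->C; (5,6):dx=+3,dy=+6->C
Step 2: C = 14, D = 1, total pairs = 15.
Step 3: tau = (C - D)/(n(n-1)/2) = (14 - 1)/15 = 0.866667.
Step 4: Exact two-sided p-value (enumerate n! = 720 permutations of y under H0): p = 0.016667.
Step 5: alpha = 0.1. reject H0.

tau_b = 0.8667 (C=14, D=1), p = 0.016667, reject H0.


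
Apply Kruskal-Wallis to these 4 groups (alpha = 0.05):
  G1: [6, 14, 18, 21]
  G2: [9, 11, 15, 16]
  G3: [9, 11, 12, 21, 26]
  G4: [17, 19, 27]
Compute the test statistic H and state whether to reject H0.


Step 1: Combine all N = 16 observations and assign midranks.
sorted (value, group, rank): (6,G1,1), (9,G2,2.5), (9,G3,2.5), (11,G2,4.5), (11,G3,4.5), (12,G3,6), (14,G1,7), (15,G2,8), (16,G2,9), (17,G4,10), (18,G1,11), (19,G4,12), (21,G1,13.5), (21,G3,13.5), (26,G3,15), (27,G4,16)
Step 2: Sum ranks within each group.
R_1 = 32.5 (n_1 = 4)
R_2 = 24 (n_2 = 4)
R_3 = 41.5 (n_3 = 5)
R_4 = 38 (n_4 = 3)
Step 3: H = 12/(N(N+1)) * sum(R_i^2/n_i) - 3(N+1)
     = 12/(16*17) * (32.5^2/4 + 24^2/4 + 41.5^2/5 + 38^2/3) - 3*17
     = 0.044118 * 1233.85 - 51
     = 3.434375.
Step 4: Ties present; correction factor C = 1 - 18/(16^3 - 16) = 0.995588. Corrected H = 3.434375 / 0.995588 = 3.449594.
Step 5: Under H0, H ~ chi^2(3); p-value = 0.327359.
Step 6: alpha = 0.05. fail to reject H0.

H = 3.4496, df = 3, p = 0.327359, fail to reject H0.


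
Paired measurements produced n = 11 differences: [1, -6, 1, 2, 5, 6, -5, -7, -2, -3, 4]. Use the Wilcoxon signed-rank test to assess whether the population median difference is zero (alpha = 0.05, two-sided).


Step 1: Drop any zero differences (none here) and take |d_i|.
|d| = [1, 6, 1, 2, 5, 6, 5, 7, 2, 3, 4]
Step 2: Midrank |d_i| (ties get averaged ranks).
ranks: |1|->1.5, |6|->9.5, |1|->1.5, |2|->3.5, |5|->7.5, |6|->9.5, |5|->7.5, |7|->11, |2|->3.5, |3|->5, |4|->6
Step 3: Attach original signs; sum ranks with positive sign and with negative sign.
W+ = 1.5 + 1.5 + 3.5 + 7.5 + 9.5 + 6 = 29.5
W- = 9.5 + 7.5 + 11 + 3.5 + 5 = 36.5
(Check: W+ + W- = 66 should equal n(n+1)/2 = 66.)
Step 4: Test statistic W = min(W+, W-) = 29.5.
Step 5: Ties in |d|, so use the tie-corrected normal approximation.
        E[W] = n(n+1)/4 = 11*12/4 = 33.
        Tie groups: |d|=1 (t=2), |d|=2 (t=2), |d|=5 (t=2), |d|=6 (t=2); sum(t^3 - t) = 24.
        Var[W] = n(n+1)(2n+1)/24 - sum(t^3-t)/48 = 3036/24 - 24/48 = 126.
        z = (W - E[W]) / sqrt(Var[W]) = (29.5 - 33) / 11.2250 = -0.3118.
        Two-sided p = 2*Phi(z) = 0.755189.
Step 6: alpha = 0.05. fail to reject H0.

W+ = 29.5, W- = 36.5, W = min = 29.5, p = 0.755189, fail to reject H0.


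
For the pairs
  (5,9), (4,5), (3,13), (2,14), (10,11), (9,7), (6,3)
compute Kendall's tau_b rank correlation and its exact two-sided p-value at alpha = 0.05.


Step 1: Enumerate the 21 unordered pairs (i,j) with i<j and classify each by sign(x_j-x_i) * sign(y_j-y_i).
  (1,2):dx=-1,dy=-4->C; (1,3):dx=-2,dy=+4->D; (1,4):dx=-3,dy=+5->D; (1,5):dx=+5,dy=+2->C
  (1,6):dx=+4,dy=-2->D; (1,7):dx=+1,dy=-6->D; (2,3):dx=-1,dy=+8->D; (2,4):dx=-2,dy=+9->D
  (2,5):dx=+6,dy=+6->C; (2,6):dx=+5,dy=+2->C; (2,7):dx=+2,dy=-2->D; (3,4):dx=-1,dy=+1->D
  (3,5):dx=+7,dy=-2->D; (3,6):dx=+6,dy=-6->D; (3,7):dx=+3,dy=-10->D; (4,5):dx=+8,dy=-3->D
  (4,6):dx=+7,dy=-7->D; (4,7):dx=+4,dy=-11->D; (5,6):dx=-1,dy=-4->C; (5,7):dx=-4,dy=-8->C
  (6,7):dx=-3,dy=-4->C
Step 2: C = 7, D = 14, total pairs = 21.
Step 3: tau = (C - D)/(n(n-1)/2) = (7 - 14)/21 = -0.333333.
Step 4: Exact two-sided p-value (enumerate n! = 5040 permutations of y under H0): p = 0.381349.
Step 5: alpha = 0.05. fail to reject H0.

tau_b = -0.3333 (C=7, D=14), p = 0.381349, fail to reject H0.


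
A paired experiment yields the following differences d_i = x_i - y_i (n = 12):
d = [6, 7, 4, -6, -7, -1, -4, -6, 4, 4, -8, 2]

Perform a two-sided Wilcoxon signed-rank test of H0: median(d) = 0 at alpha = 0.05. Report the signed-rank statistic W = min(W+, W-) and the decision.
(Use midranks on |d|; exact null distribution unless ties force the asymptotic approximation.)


Step 1: Drop any zero differences (none here) and take |d_i|.
|d| = [6, 7, 4, 6, 7, 1, 4, 6, 4, 4, 8, 2]
Step 2: Midrank |d_i| (ties get averaged ranks).
ranks: |6|->8, |7|->10.5, |4|->4.5, |6|->8, |7|->10.5, |1|->1, |4|->4.5, |6|->8, |4|->4.5, |4|->4.5, |8|->12, |2|->2
Step 3: Attach original signs; sum ranks with positive sign and with negative sign.
W+ = 8 + 10.5 + 4.5 + 4.5 + 4.5 + 2 = 34
W- = 8 + 10.5 + 1 + 4.5 + 8 + 12 = 44
(Check: W+ + W- = 78 should equal n(n+1)/2 = 78.)
Step 4: Test statistic W = min(W+, W-) = 34.
Step 5: Ties in |d|, so use the tie-corrected normal approximation.
        E[W] = n(n+1)/4 = 12*13/4 = 39.
        Tie groups: |d|=4 (t=4), |d|=6 (t=3), |d|=7 (t=2); sum(t^3 - t) = 90.
        Var[W] = n(n+1)(2n+1)/24 - sum(t^3-t)/48 = 3900/24 - 90/48 = 160.625.
        z = (W - E[W]) / sqrt(Var[W]) = (34 - 39) / 12.6738 = -0.3945.
        Two-sided p = 2*Phi(z) = 0.693201.
Step 6: alpha = 0.05. fail to reject H0.

W+ = 34, W- = 44, W = min = 34, p = 0.693201, fail to reject H0.


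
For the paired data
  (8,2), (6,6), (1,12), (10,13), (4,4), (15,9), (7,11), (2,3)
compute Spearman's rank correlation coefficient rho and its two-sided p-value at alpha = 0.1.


Step 1: Rank x and y separately (midranks; no ties here).
rank(x): 8->6, 6->4, 1->1, 10->7, 4->3, 15->8, 7->5, 2->2
rank(y): 2->1, 6->4, 12->7, 13->8, 4->3, 9->5, 11->6, 3->2
Step 2: d_i = R_x(i) - R_y(i); compute d_i^2.
  (6-1)^2=25, (4-4)^2=0, (1-7)^2=36, (7-8)^2=1, (3-3)^2=0, (8-5)^2=9, (5-6)^2=1, (2-2)^2=0
sum(d^2) = 72.
Step 3: rho = 1 - 6*72 / (8*(8^2 - 1)) = 1 - 432/504 = 0.142857.
Step 4: Under H0, t = rho * sqrt((n-2)/(1-rho^2)) = 0.3536 ~ t(6).
Step 5: Two-sided p-value from the t-distribution with 6 df = 0.735765.
Step 6: alpha = 0.1. fail to reject H0.

rho = 0.1429, p = 0.735765, fail to reject H0 at alpha = 0.1.


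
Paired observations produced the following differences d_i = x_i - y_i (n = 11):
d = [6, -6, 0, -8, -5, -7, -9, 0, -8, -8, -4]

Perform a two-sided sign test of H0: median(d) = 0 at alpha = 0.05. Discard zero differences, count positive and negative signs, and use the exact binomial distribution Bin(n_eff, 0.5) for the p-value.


Step 1: Discard zero differences. Original n = 11; n_eff = number of nonzero differences = 9.
Nonzero differences (with sign): +6, -6, -8, -5, -7, -9, -8, -8, -4
Step 2: Count signs: positive = 1, negative = 8.
Step 3: Under H0: P(positive) = 0.5, so the number of positives S ~ Bin(9, 0.5).
Step 4: Two-sided exact p-value = sum of Bin(9,0.5) probabilities at or below the observed probability = 0.039062.
Step 5: alpha = 0.05. reject H0.

n_eff = 9, pos = 1, neg = 8, p = 0.039062, reject H0.


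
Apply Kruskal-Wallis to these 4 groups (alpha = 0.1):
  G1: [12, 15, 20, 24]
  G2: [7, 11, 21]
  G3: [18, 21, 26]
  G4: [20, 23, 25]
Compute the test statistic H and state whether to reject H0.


Step 1: Combine all N = 13 observations and assign midranks.
sorted (value, group, rank): (7,G2,1), (11,G2,2), (12,G1,3), (15,G1,4), (18,G3,5), (20,G1,6.5), (20,G4,6.5), (21,G2,8.5), (21,G3,8.5), (23,G4,10), (24,G1,11), (25,G4,12), (26,G3,13)
Step 2: Sum ranks within each group.
R_1 = 24.5 (n_1 = 4)
R_2 = 11.5 (n_2 = 3)
R_3 = 26.5 (n_3 = 3)
R_4 = 28.5 (n_4 = 3)
Step 3: H = 12/(N(N+1)) * sum(R_i^2/n_i) - 3(N+1)
     = 12/(13*14) * (24.5^2/4 + 11.5^2/3 + 26.5^2/3 + 28.5^2/3) - 3*14
     = 0.065934 * 698.979 - 42
     = 4.086538.
Step 4: Ties present; correction factor C = 1 - 12/(13^3 - 13) = 0.994505. Corrected H = 4.086538 / 0.994505 = 4.109116.
Step 5: Under H0, H ~ chi^2(3); p-value = 0.249920.
Step 6: alpha = 0.1. fail to reject H0.

H = 4.1091, df = 3, p = 0.249920, fail to reject H0.


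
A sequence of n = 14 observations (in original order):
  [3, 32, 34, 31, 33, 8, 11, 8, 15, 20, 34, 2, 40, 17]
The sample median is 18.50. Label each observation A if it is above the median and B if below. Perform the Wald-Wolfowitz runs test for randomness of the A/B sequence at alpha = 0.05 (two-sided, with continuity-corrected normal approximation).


Step 1: Compute median = 18.50; label A = above, B = below.
Labels in order: BAAAABBBBAABAB  (n_A = 7, n_B = 7)
Step 2: Count runs R = 7.
Step 3: Under H0 (random ordering), E[R] = 2*n_A*n_B/(n_A+n_B) + 1 = 2*7*7/14 + 1 = 8.0000.
        Var[R] = 2*n_A*n_B*(2*n_A*n_B - n_A - n_B) / ((n_A+n_B)^2 * (n_A+n_B-1)) = 8232/2548 = 3.2308.
        SD[R] = 1.7974.
Step 4: Continuity-corrected z = (R + 0.5 - E[R]) / SD[R] = (7 + 0.5 - 8.0000) / 1.7974 = -0.2782.
Step 5: Two-sided p-value via normal approximation = 2*(1 - Phi(|z|)) = 0.780879.
Step 6: alpha = 0.05. fail to reject H0.

R = 7, z = -0.2782, p = 0.780879, fail to reject H0.


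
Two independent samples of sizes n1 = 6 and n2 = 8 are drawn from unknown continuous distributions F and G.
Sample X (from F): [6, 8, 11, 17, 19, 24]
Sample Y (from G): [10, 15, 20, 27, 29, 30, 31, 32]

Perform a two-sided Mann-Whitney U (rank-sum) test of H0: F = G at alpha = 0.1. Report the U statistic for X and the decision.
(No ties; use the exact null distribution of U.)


Step 1: Combine and sort all 14 observations; assign midranks.
sorted (value, group): (6,X), (8,X), (10,Y), (11,X), (15,Y), (17,X), (19,X), (20,Y), (24,X), (27,Y), (29,Y), (30,Y), (31,Y), (32,Y)
ranks: 6->1, 8->2, 10->3, 11->4, 15->5, 17->6, 19->7, 20->8, 24->9, 27->10, 29->11, 30->12, 31->13, 32->14
Step 2: Rank sum for X: R1 = 1 + 2 + 4 + 6 + 7 + 9 = 29.
Step 3: U_X = R1 - n1(n1+1)/2 = 29 - 6*7/2 = 29 - 21 = 8.
       U_Y = n1*n2 - U_X = 48 - 8 = 40.
Step 4: No ties, so the exact null distribution of U (based on enumerating the C(14,6) = 3003 equally likely rank assignments) gives the two-sided p-value.
Step 5: p-value = 0.042624; compare to alpha = 0.1. reject H0.

U_X = 8, p = 0.042624, reject H0 at alpha = 0.1.


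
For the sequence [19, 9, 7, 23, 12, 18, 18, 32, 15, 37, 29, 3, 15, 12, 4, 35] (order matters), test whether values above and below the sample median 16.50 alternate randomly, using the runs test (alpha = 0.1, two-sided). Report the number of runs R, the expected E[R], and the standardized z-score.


Step 1: Compute median = 16.50; label A = above, B = below.
Labels in order: ABBABAAABAABBBBA  (n_A = 8, n_B = 8)
Step 2: Count runs R = 9.
Step 3: Under H0 (random ordering), E[R] = 2*n_A*n_B/(n_A+n_B) + 1 = 2*8*8/16 + 1 = 9.0000.
        Var[R] = 2*n_A*n_B*(2*n_A*n_B - n_A - n_B) / ((n_A+n_B)^2 * (n_A+n_B-1)) = 14336/3840 = 3.7333.
        SD[R] = 1.9322.
Step 4: R = E[R], so z = 0 with no continuity correction.
Step 5: Two-sided p-value via normal approximation = 2*(1 - Phi(|z|)) = 1.000000.
Step 6: alpha = 0.1. fail to reject H0.

R = 9, z = 0.0000, p = 1.000000, fail to reject H0.


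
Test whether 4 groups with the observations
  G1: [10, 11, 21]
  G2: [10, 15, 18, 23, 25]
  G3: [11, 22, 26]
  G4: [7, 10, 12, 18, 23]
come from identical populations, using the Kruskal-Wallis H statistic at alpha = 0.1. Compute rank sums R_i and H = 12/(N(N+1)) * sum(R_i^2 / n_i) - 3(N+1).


Step 1: Combine all N = 16 observations and assign midranks.
sorted (value, group, rank): (7,G4,1), (10,G1,3), (10,G2,3), (10,G4,3), (11,G1,5.5), (11,G3,5.5), (12,G4,7), (15,G2,8), (18,G2,9.5), (18,G4,9.5), (21,G1,11), (22,G3,12), (23,G2,13.5), (23,G4,13.5), (25,G2,15), (26,G3,16)
Step 2: Sum ranks within each group.
R_1 = 19.5 (n_1 = 3)
R_2 = 49 (n_2 = 5)
R_3 = 33.5 (n_3 = 3)
R_4 = 34 (n_4 = 5)
Step 3: H = 12/(N(N+1)) * sum(R_i^2/n_i) - 3(N+1)
     = 12/(16*17) * (19.5^2/3 + 49^2/5 + 33.5^2/3 + 34^2/5) - 3*17
     = 0.044118 * 1212.23 - 51
     = 2.480882.
Step 4: Ties present; correction factor C = 1 - 42/(16^3 - 16) = 0.989706. Corrected H = 2.480882 / 0.989706 = 2.506686.
Step 5: Under H0, H ~ chi^2(3); p-value = 0.474084.
Step 6: alpha = 0.1. fail to reject H0.

H = 2.5067, df = 3, p = 0.474084, fail to reject H0.


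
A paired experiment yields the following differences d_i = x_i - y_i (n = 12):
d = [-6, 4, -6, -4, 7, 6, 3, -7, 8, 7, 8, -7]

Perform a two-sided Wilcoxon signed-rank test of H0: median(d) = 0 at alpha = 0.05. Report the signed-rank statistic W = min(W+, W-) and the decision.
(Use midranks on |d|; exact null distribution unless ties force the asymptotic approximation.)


Step 1: Drop any zero differences (none here) and take |d_i|.
|d| = [6, 4, 6, 4, 7, 6, 3, 7, 8, 7, 8, 7]
Step 2: Midrank |d_i| (ties get averaged ranks).
ranks: |6|->5, |4|->2.5, |6|->5, |4|->2.5, |7|->8.5, |6|->5, |3|->1, |7|->8.5, |8|->11.5, |7|->8.5, |8|->11.5, |7|->8.5
Step 3: Attach original signs; sum ranks with positive sign and with negative sign.
W+ = 2.5 + 8.5 + 5 + 1 + 11.5 + 8.5 + 11.5 = 48.5
W- = 5 + 5 + 2.5 + 8.5 + 8.5 = 29.5
(Check: W+ + W- = 78 should equal n(n+1)/2 = 78.)
Step 4: Test statistic W = min(W+, W-) = 29.5.
Step 5: Ties in |d|, so use the tie-corrected normal approximation.
        E[W] = n(n+1)/4 = 12*13/4 = 39.
        Tie groups: |d|=4 (t=2), |d|=6 (t=3), |d|=7 (t=4), |d|=8 (t=2); sum(t^3 - t) = 96.
        Var[W] = n(n+1)(2n+1)/24 - sum(t^3-t)/48 = 3900/24 - 96/48 = 160.5.
        z = (W - E[W]) / sqrt(Var[W]) = (29.5 - 39) / 12.6689 = -0.7499.
        Two-sided p = 2*Phi(z) = 0.453333.
Step 6: alpha = 0.05. fail to reject H0.

W+ = 48.5, W- = 29.5, W = min = 29.5, p = 0.453333, fail to reject H0.
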